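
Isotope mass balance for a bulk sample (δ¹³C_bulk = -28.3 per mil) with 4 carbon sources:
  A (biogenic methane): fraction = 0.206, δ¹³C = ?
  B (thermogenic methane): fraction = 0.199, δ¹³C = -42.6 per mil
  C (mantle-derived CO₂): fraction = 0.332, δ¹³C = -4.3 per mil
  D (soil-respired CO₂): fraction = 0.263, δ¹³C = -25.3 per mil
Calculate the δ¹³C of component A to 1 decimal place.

-57.0 per mil

Isotope mass balance: δ_bulk = Σ fᵢ·δᵢ.
-28.3 = 0.206×δ_A + 0.199×(-42.6) + 0.332×(-4.3) + 0.263×(-25.3)
0.206·δ_A = -28.3 − (-16.559) = -11.741
δ_A = -11.741 / 0.206 = -57.00 per mil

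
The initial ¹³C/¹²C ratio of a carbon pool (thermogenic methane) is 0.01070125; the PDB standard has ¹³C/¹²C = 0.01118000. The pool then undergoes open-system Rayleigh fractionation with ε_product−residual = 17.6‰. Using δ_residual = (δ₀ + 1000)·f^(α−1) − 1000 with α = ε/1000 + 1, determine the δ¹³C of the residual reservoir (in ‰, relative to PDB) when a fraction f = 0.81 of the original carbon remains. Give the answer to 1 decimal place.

δ₀ = (0.01070125/0.01118000 − 1)×1000 = (0.957178 − 1)×1000 = -42.822‰
α − 1 = ε/1000 = 0.0176
f^(α−1) = 0.81^(0.0176) = 0.996298
δ_res = (-42.822 + 1000) × 0.996298 − 1000 = 953.635 − 1000 = -46.37‰

-46.4‰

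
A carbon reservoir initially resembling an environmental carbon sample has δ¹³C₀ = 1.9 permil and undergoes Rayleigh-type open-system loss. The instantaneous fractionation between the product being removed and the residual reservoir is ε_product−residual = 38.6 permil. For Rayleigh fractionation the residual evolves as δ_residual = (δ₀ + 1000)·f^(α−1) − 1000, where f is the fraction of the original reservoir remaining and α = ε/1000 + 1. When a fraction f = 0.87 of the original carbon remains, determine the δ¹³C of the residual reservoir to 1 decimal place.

Rayleigh residual: δ_res = (δ₀ + 1000)·f^(α−1) − 1000
α = ε/1000 + 1 = 1.03860, so α − 1 = 0.03860
f^(α−1) = 0.87^(0.03860) = 0.994639
δ_res = (1.9 + 1000) × 0.994639 − 1000 = 996.529 − 1000 = -3.47 permil

-3.5 permil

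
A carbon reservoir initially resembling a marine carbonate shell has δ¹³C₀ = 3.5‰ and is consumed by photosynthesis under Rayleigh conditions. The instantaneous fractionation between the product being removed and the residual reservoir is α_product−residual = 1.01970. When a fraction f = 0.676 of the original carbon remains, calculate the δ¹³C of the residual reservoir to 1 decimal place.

Rayleigh residual: δ_res = (δ₀ + 1000)·f^(α−1) − 1000
α − 1 = 0.01970
f^(α−1) = 0.676^(0.01970) = 0.992316
δ_res = (3.5 + 1000) × 0.992316 − 1000 = 995.789 − 1000 = -4.21‰

-4.2‰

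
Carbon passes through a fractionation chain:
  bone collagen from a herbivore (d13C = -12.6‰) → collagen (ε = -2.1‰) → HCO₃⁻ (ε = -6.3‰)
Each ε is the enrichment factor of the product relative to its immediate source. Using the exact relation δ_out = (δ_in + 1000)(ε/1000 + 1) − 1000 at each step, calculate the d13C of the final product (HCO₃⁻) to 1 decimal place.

step 1: δ = (-12.60 + 1000)·(-2.1/1000 + 1) − 1000 = -14.67‰
step 2: δ = (-14.67 + 1000)·(-6.3/1000 + 1) − 1000 = -20.88‰

-20.9‰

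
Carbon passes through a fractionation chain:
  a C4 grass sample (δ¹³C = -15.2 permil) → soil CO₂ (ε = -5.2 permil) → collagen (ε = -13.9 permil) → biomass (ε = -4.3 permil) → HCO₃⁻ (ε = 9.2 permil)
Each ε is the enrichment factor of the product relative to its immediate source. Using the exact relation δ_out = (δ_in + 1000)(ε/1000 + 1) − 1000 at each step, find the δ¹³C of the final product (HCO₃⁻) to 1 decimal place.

step 1: δ = (-15.20 + 1000)·(-5.2/1000 + 1) − 1000 = -20.32 permil
step 2: δ = (-20.32 + 1000)·(-13.9/1000 + 1) − 1000 = -33.94 permil
step 3: δ = (-33.94 + 1000)·(-4.3/1000 + 1) − 1000 = -38.09 permil
step 4: δ = (-38.09 + 1000)·(9.2/1000 + 1) − 1000 = -29.24 permil

-29.2 permil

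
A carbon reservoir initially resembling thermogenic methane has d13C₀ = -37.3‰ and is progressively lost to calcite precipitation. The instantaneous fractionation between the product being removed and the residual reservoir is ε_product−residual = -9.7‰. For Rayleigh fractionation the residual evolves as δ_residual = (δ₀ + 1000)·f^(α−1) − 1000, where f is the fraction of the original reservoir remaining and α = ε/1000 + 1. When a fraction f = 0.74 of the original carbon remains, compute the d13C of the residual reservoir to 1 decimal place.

-34.5‰

Rayleigh residual: δ_res = (δ₀ + 1000)·f^(α−1) − 1000
α = ε/1000 + 1 = 0.99030, so α − 1 = -0.00970
f^(α−1) = 0.74^(-0.00970) = 1.002925
δ_res = (-37.3 + 1000) × 1.002925 − 1000 = 965.516 − 1000 = -34.48‰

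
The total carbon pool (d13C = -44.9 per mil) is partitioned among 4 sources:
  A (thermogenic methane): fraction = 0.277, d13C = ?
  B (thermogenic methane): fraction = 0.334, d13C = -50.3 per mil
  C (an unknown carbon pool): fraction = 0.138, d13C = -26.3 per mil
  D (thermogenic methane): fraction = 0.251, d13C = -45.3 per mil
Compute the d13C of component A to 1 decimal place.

-47.3 per mil

Isotope mass balance: δ_bulk = Σ fᵢ·δᵢ.
-44.9 = 0.277×δ_A + 0.334×(-50.3) + 0.138×(-26.3) + 0.251×(-45.3)
0.277·δ_A = -44.9 − (-31.800) = -13.100
δ_A = -13.100 / 0.277 = -47.29 per mil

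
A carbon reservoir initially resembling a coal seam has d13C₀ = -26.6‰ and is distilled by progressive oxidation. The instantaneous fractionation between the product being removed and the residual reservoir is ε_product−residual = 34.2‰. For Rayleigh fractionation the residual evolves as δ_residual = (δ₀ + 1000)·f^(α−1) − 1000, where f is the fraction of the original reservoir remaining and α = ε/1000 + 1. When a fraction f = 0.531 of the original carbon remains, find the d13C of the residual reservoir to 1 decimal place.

-47.4‰

Rayleigh residual: δ_res = (δ₀ + 1000)·f^(α−1) − 1000
α = ε/1000 + 1 = 1.03420, so α − 1 = 0.03420
f^(α−1) = 0.531^(0.03420) = 0.978584
δ_res = (-26.6 + 1000) × 0.978584 − 1000 = 952.554 − 1000 = -47.45‰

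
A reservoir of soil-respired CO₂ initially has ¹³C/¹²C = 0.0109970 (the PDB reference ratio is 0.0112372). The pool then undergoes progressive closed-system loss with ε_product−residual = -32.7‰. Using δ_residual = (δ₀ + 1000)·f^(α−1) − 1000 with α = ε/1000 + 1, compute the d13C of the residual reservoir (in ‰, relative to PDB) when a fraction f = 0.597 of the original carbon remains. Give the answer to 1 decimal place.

-4.7‰

δ₀ = (0.0109970/0.0112372 − 1)×1000 = (0.978625 − 1)×1000 = -21.375‰
α − 1 = ε/1000 = -0.0327
f^(α−1) = 0.597^(-0.0327) = 1.017011
δ_res = (-21.375 + 1000) × 1.017011 − 1000 = 995.272 − 1000 = -4.73‰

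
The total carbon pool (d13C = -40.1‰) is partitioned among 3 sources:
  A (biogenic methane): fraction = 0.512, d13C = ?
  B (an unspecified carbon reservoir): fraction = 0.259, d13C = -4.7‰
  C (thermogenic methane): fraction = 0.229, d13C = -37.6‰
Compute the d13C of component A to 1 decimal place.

Isotope mass balance: δ_bulk = Σ fᵢ·δᵢ.
-40.1 = 0.512×δ_A + 0.259×(-4.7) + 0.229×(-37.6)
0.512·δ_A = -40.1 − (-9.828) = -30.272
δ_A = -30.272 / 0.512 = -59.13‰

-59.1‰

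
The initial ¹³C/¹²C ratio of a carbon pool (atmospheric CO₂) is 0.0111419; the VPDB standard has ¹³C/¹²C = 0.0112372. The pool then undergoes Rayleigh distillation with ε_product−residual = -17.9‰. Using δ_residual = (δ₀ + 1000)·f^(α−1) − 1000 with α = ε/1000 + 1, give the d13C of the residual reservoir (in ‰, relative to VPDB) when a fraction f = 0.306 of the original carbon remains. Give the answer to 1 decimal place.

12.8‰

δ₀ = (0.0111419/0.0112372 − 1)×1000 = (0.991519 − 1)×1000 = -8.481‰
α − 1 = ε/1000 = -0.0179
f^(α−1) = 0.306^(-0.0179) = 1.021423
δ_res = (-8.481 + 1000) × 1.021423 − 1000 = 1012.760 − 1000 = 12.76‰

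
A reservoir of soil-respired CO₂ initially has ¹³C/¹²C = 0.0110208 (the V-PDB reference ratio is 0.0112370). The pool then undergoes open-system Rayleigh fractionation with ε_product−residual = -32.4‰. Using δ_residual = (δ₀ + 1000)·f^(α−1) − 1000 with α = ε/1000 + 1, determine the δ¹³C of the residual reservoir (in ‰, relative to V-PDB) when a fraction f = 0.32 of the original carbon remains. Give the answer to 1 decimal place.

δ₀ = (0.0110208/0.0112370 − 1)×1000 = (0.980760 − 1)×1000 = -19.240‰
α − 1 = ε/1000 = -0.0324
f^(α−1) = 0.32^(-0.0324) = 1.037608
δ_res = (-19.240 + 1000) × 1.037608 − 1000 = 1017.644 − 1000 = 17.64‰

17.6‰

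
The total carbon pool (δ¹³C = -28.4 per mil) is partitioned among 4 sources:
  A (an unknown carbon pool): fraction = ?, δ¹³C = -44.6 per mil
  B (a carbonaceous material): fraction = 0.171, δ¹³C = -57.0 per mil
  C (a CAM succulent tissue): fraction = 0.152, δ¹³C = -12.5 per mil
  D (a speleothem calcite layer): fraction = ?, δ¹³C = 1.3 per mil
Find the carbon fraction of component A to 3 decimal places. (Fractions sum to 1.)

0.384

Let f_A and f_D be the unknown fractions; fractions sum to 1 so f_A + f_D = 0.677.
Mass balance: Σ fᵢ·δᵢ = δ_bulk ⇒ f_A·(-44.6) + f_D·(1.3) = -28.4 − (-11.647) = -16.753
Substitute f_D = 0.677 − f_A:
f_A·(-44.6 − 1.3) = -16.753 − 0.677×(1.3) = -17.633
f_A = -17.633 / -45.9 = 0.3842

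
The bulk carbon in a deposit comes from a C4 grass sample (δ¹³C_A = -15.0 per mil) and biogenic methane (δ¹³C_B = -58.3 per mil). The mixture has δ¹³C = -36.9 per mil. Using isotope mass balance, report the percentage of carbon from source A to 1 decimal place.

δ_mix = f_A·δ_A + (1 − f_A)·δ_B  ⇒  f_A = (δ_mix − δ_B)/(δ_A − δ_B)
f_A = (-36.9 − (-58.3)) / (-15.0 − (-58.3))
f_A = 21.4 / 43.3 = 0.4942

49.4%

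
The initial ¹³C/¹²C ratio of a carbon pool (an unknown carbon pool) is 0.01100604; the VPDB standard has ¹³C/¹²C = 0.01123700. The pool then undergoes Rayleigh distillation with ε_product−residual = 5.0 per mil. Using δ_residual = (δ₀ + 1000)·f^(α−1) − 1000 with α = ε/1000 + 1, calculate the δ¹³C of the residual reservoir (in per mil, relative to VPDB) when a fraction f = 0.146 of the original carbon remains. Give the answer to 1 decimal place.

δ₀ = (0.01100604/0.01123700 − 1)×1000 = (0.979446 − 1)×1000 = -20.554 per mil
α − 1 = ε/1000 = 0.0050
f^(α−1) = 0.146^(0.0050) = 0.990425
δ_res = (-20.554 + 1000) × 0.990425 − 1000 = 970.069 − 1000 = -29.93 per mil

-29.9 per mil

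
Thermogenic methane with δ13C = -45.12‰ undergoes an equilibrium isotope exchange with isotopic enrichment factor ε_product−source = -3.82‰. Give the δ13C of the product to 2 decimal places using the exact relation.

-48.77‰

Exactly, δ_product = (δ_source + 1000)·(ε/1000 + 1) − 1000.
δ_product = (-45.12 + 1000) × (-3.82/1000 + 1) − 1000
δ_product = -48.768‰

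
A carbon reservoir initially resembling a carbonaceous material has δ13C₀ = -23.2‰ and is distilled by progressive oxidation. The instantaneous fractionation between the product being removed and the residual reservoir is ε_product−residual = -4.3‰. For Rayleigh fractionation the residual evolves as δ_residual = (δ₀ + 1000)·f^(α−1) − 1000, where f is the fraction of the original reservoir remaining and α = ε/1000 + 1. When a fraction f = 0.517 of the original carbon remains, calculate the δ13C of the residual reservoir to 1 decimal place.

-20.4‰

Rayleigh residual: δ_res = (δ₀ + 1000)·f^(α−1) − 1000
α = ε/1000 + 1 = 0.99570, so α − 1 = -0.00430
f^(α−1) = 0.517^(-0.00430) = 1.002841
δ_res = (-23.2 + 1000) × 1.002841 − 1000 = 979.575 − 1000 = -20.43‰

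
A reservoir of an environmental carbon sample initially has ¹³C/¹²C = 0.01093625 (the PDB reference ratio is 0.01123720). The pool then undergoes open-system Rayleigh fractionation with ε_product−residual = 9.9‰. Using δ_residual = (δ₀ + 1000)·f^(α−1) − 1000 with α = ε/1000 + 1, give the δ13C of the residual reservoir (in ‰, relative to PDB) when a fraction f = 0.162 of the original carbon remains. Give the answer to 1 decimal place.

δ₀ = (0.01093625/0.01123720 − 1)×1000 = (0.973218 − 1)×1000 = -26.782‰
α − 1 = ε/1000 = 0.0099
f^(α−1) = 0.162^(0.0099) = 0.982142
δ_res = (-26.782 + 1000) × 0.982142 − 1000 = 955.838 − 1000 = -44.16‰

-44.2‰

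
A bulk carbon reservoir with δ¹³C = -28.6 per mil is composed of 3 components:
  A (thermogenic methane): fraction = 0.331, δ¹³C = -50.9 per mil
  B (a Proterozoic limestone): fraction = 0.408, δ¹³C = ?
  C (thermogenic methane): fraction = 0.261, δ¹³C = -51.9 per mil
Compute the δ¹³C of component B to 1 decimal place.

4.4 per mil

Isotope mass balance: δ_bulk = Σ fᵢ·δᵢ.
-28.6 = 0.331×(-50.9) + 0.408×δ_B + 0.261×(-51.9)
0.408·δ_B = -28.6 − (-30.394) = 1.794
δ_B = 1.794 / 0.408 = 4.40 per mil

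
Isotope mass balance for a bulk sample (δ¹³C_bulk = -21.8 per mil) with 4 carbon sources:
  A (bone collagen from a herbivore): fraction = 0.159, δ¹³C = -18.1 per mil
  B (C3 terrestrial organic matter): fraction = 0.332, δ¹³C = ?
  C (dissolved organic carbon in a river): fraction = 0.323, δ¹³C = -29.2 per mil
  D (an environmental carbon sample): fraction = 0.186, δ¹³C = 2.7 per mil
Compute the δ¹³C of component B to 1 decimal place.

Isotope mass balance: δ_bulk = Σ fᵢ·δᵢ.
-21.8 = 0.159×(-18.1) + 0.332×δ_B + 0.323×(-29.2) + 0.186×(2.7)
0.332·δ_B = -21.8 − (-11.807) = -9.993
δ_B = -9.993 / 0.332 = -30.10 per mil

-30.1 per mil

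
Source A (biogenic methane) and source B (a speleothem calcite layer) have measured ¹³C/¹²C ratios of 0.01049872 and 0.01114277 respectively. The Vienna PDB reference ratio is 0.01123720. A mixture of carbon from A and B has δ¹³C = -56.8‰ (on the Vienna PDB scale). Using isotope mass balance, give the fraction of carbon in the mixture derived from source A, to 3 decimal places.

0.844

δ_A = (0.01049872/0.01123720 − 1)×1000 = (0.934283 − 1)×1000 = -65.717‰
δ_B = (0.01114277/0.01123720 − 1)×1000 = (0.991597 − 1)×1000 = -8.403‰
f_A = (δ_mix − δ_B)/(δ_A − δ_B) = (-56.8 − (-8.403))/(-65.717 − (-8.403))
f_A = -48.397 / -57.314 = 0.8444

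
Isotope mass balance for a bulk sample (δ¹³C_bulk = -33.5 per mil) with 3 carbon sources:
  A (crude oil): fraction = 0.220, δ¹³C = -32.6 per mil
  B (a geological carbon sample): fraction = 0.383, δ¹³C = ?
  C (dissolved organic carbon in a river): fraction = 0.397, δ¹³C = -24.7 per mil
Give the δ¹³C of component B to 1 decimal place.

-43.1 per mil

Isotope mass balance: δ_bulk = Σ fᵢ·δᵢ.
-33.5 = 0.220×(-32.6) + 0.383×δ_B + 0.397×(-24.7)
0.383·δ_B = -33.5 − (-16.978) = -16.522
δ_B = -16.522 / 0.383 = -43.14 per mil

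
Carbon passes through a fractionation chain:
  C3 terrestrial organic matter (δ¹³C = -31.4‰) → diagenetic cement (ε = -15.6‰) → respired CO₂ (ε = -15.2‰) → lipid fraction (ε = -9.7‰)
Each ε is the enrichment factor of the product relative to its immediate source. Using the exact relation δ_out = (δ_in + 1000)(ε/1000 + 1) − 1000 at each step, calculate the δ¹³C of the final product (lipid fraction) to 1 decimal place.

step 1: δ = (-31.40 + 1000)·(-15.6/1000 + 1) − 1000 = -46.51‰
step 2: δ = (-46.51 + 1000)·(-15.2/1000 + 1) − 1000 = -61.00‰
step 3: δ = (-61.00 + 1000)·(-9.7/1000 + 1) − 1000 = -70.11‰

-70.1‰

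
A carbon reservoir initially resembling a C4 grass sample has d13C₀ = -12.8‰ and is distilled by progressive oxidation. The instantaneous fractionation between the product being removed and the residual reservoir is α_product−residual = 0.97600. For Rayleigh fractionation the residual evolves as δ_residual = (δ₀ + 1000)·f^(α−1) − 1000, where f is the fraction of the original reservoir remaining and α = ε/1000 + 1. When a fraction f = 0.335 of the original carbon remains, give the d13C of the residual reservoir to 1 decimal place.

13.5‰

Rayleigh residual: δ_res = (δ₀ + 1000)·f^(α−1) − 1000
α − 1 = -0.02400
f^(α−1) = 0.335^(-0.02400) = 1.026594
δ_res = (-12.8 + 1000) × 1.026594 − 1000 = 1013.454 − 1000 = 13.45‰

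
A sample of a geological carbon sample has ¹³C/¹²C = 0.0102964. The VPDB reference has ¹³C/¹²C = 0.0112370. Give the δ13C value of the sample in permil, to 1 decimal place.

δ13C = (R_sample / R_standard − 1) × 1000
R_sample / R_standard = 0.0102964 / 0.0112370 = 0.916294
δ13C = (0.916294 − 1) × 1000 = -83.71 permil

-83.7 permil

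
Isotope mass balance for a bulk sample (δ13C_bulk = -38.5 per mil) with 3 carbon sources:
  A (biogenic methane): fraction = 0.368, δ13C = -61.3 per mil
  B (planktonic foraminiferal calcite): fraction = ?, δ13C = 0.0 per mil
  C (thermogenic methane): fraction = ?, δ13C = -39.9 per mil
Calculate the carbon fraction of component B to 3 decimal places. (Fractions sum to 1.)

0.232

Let f_B and f_C be the unknown fractions; fractions sum to 1 so f_B + f_C = 0.632.
Mass balance: Σ fᵢ·δᵢ = δ_bulk ⇒ f_B·(0.0) + f_C·(-39.9) = -38.5 − (-22.558) = -15.942
Substitute f_C = 0.632 − f_B:
f_B·(0.0 − -39.9) = -15.942 − 0.632×(-39.9) = 9.275
f_B = 9.275 / 39.9 = 0.2325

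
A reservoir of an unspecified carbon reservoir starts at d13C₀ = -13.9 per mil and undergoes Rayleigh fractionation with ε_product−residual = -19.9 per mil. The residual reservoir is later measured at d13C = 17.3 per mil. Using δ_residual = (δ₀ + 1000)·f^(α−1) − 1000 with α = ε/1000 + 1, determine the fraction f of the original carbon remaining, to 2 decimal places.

0.21

α − 1 = ε/1000 = -0.0199
(δ_res + 1000)/(δ₀ + 1000) = (17.3 + 1000)/(-13.9 + 1000) = 1017.3/986.1 = 1.031640
f = 1.031640^(1/-0.0199) = exp(ln(1.031640)/-0.0199) = exp(0.03115/-0.0199)
f = exp(-1.5653) = 0.2090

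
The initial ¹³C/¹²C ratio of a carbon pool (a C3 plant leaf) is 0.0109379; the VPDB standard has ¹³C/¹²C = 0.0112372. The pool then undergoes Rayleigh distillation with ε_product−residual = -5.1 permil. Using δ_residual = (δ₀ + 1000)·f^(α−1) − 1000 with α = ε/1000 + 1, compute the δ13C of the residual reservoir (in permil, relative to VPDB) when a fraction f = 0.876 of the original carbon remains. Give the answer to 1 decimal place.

δ₀ = (0.0109379/0.0112372 − 1)×1000 = (0.973365 − 1)×1000 = -26.635 permil
α − 1 = ε/1000 = -0.0051
f^(α−1) = 0.876^(-0.0051) = 1.000675
δ_res = (-26.635 + 1000) × 1.000675 − 1000 = 974.023 − 1000 = -25.98 permil

-26.0 permil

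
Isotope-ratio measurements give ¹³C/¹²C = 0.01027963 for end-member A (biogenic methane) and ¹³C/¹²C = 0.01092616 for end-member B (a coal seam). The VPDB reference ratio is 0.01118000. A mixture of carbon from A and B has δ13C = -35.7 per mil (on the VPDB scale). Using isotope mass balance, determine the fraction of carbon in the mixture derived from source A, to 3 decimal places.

δ_A = (0.01027963/0.01118000 − 1)×1000 = (0.919466 − 1)×1000 = -80.534 per mil
δ_B = (0.01092616/0.01118000 − 1)×1000 = (0.977295 − 1)×1000 = -22.705 per mil
f_A = (δ_mix − δ_B)/(δ_A − δ_B) = (-35.7 − (-22.705))/(-80.534 − (-22.705))
f_A = -12.995 / -57.829 = 0.2247

0.225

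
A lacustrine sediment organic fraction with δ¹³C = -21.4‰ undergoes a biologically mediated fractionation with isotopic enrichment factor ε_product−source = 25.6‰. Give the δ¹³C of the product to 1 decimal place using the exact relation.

3.7‰

Exactly, δ_product = (δ_source + 1000)·(ε/1000 + 1) − 1000.
δ_product = (-21.4 + 1000) × (25.6/1000 + 1) − 1000
δ_product = 3.65‰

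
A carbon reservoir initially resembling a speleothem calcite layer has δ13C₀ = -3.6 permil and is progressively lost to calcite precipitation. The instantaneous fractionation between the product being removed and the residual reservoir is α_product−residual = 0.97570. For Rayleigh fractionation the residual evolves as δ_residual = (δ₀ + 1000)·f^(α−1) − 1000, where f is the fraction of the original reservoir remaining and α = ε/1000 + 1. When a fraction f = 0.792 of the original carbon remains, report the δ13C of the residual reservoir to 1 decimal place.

Rayleigh residual: δ_res = (δ₀ + 1000)·f^(α−1) − 1000
α − 1 = -0.02430
f^(α−1) = 0.792^(-0.02430) = 1.005683
δ_res = (-3.6 + 1000) × 1.005683 − 1000 = 1002.062 − 1000 = 2.06 permil

2.1 permil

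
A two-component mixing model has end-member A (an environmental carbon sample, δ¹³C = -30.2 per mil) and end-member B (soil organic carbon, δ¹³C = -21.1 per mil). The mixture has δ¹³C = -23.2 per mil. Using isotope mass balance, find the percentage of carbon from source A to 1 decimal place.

δ_mix = f_A·δ_A + (1 − f_A)·δ_B  ⇒  f_A = (δ_mix − δ_B)/(δ_A − δ_B)
f_A = (-23.2 − (-21.1)) / (-30.2 − (-21.1))
f_A = -2.1 / -9.1 = 0.2308

23.1%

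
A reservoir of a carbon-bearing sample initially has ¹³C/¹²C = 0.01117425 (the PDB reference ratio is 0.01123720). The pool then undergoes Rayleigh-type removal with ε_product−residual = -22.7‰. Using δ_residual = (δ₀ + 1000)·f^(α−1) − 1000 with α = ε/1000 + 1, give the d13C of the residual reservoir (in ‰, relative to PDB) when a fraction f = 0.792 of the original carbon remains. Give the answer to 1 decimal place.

δ₀ = (0.01117425/0.01123720 − 1)×1000 = (0.994398 − 1)×1000 = -5.602‰
α − 1 = ε/1000 = -0.0227
f^(α−1) = 0.792^(-0.0227) = 1.005308
δ_res = (-5.602 + 1000) × 1.005308 − 1000 = 999.676 − 1000 = -0.32‰

-0.3‰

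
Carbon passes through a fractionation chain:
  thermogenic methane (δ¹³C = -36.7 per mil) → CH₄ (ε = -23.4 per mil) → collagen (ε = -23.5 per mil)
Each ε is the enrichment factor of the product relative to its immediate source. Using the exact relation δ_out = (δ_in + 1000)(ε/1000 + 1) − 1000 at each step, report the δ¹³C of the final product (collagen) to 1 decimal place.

-81.3 per mil

step 1: δ = (-36.70 + 1000)·(-23.4/1000 + 1) − 1000 = -59.24 per mil
step 2: δ = (-59.24 + 1000)·(-23.5/1000 + 1) − 1000 = -81.35 per mil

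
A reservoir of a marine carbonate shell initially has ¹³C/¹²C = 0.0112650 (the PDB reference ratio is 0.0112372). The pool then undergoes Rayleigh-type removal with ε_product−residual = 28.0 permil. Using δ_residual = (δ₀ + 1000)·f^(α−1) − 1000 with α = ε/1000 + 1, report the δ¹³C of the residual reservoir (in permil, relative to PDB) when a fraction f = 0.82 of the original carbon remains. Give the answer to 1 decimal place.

δ₀ = (0.0112650/0.0112372 − 1)×1000 = (1.002474 − 1)×1000 = 2.474 permil
α − 1 = ε/1000 = 0.0280
f^(α−1) = 0.82^(0.0280) = 0.994459
δ_res = (2.474 + 1000) × 0.994459 − 1000 = 996.919 − 1000 = -3.08 permil

-3.1 permil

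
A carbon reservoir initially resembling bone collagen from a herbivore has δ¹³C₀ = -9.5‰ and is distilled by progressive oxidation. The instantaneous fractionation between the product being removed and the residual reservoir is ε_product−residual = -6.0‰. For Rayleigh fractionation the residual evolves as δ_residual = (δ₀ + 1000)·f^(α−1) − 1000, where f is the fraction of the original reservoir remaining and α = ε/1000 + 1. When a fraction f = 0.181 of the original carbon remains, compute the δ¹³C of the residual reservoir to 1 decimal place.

0.7‰

Rayleigh residual: δ_res = (δ₀ + 1000)·f^(α−1) − 1000
α = ε/1000 + 1 = 0.99400, so α − 1 = -0.00600
f^(α−1) = 0.181^(-0.00600) = 1.010308
δ_res = (-9.5 + 1000) × 1.010308 − 1000 = 1000.710 − 1000 = 0.71‰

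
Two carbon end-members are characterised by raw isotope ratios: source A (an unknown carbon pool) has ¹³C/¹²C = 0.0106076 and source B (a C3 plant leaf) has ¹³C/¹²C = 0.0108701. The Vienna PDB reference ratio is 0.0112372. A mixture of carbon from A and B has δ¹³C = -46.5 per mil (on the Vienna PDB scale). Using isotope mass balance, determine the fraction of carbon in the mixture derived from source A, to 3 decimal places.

0.592

δ_A = (0.0106076/0.0112372 − 1)×1000 = (0.943972 − 1)×1000 = -56.028 per mil
δ_B = (0.0108701/0.0112372 − 1)×1000 = (0.967332 − 1)×1000 = -32.668 per mil
f_A = (δ_mix − δ_B)/(δ_A − δ_B) = (-46.5 − (-32.668))/(-56.028 − (-32.668))
f_A = -13.832 / -23.360 = 0.5921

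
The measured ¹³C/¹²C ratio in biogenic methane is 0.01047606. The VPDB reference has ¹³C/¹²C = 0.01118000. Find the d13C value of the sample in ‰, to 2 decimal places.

d13C = (R_sample / R_standard − 1) × 1000
R_sample / R_standard = 0.01047606 / 0.01118000 = 0.937036
d13C = (0.937036 − 1) × 1000 = -62.964‰

-62.96‰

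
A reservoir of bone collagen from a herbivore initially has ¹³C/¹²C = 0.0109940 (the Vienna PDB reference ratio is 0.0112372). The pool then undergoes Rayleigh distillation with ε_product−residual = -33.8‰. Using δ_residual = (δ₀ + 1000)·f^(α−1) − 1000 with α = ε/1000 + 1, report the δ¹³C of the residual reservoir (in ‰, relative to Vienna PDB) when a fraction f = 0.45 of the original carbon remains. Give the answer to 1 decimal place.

δ₀ = (0.0109940/0.0112372 − 1)×1000 = (0.978358 − 1)×1000 = -21.642‰
α − 1 = ε/1000 = -0.0338
f^(α−1) = 0.45^(-0.0338) = 1.027357
δ_res = (-21.642 + 1000) × 1.027357 − 1000 = 1005.123 − 1000 = 5.12‰

5.1‰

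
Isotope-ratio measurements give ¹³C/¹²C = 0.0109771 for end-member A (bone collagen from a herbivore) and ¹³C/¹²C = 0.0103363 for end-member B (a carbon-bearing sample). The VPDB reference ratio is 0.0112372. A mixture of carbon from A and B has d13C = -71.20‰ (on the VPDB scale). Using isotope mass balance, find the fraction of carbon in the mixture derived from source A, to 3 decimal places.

δ_A = (0.0109771/0.0112372 − 1)×1000 = (0.976854 − 1)×1000 = -23.146‰
δ_B = (0.0103363/0.0112372 − 1)×1000 = (0.919829 − 1)×1000 = -80.171‰
f_A = (δ_mix − δ_B)/(δ_A − δ_B) = (-71.20 − (-80.171))/(-23.146 − (-80.171))
f_A = 8.971 / 57.025 = 0.1573

0.157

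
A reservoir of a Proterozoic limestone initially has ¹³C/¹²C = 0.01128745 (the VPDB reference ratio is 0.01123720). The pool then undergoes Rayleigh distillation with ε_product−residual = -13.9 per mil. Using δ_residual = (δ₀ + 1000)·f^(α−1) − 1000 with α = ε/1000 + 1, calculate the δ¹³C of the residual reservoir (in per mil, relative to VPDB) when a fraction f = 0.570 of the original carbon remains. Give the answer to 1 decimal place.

12.4 per mil

δ₀ = (0.01128745/0.01123720 − 1)×1000 = (1.004472 − 1)×1000 = 4.472 per mil
α − 1 = ε/1000 = -0.0139
f^(α−1) = 0.570^(-0.0139) = 1.007844
δ_res = (4.472 + 1000) × 1.007844 − 1000 = 1012.351 − 1000 = 12.35 per mil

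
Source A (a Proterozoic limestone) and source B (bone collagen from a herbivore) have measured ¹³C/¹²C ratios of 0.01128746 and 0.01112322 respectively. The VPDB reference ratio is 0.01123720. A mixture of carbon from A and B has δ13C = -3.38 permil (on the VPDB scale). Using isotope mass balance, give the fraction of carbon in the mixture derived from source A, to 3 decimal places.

δ_A = (0.01128746/0.01123720 − 1)×1000 = (1.004473 − 1)×1000 = 4.473 permil
δ_B = (0.01112322/0.01123720 − 1)×1000 = (0.989857 − 1)×1000 = -10.143 permil
f_A = (δ_mix − δ_B)/(δ_A − δ_B) = (-3.38 − (-10.143))/(4.473 − (-10.143))
f_A = 6.763 / 14.616 = 0.4627

0.463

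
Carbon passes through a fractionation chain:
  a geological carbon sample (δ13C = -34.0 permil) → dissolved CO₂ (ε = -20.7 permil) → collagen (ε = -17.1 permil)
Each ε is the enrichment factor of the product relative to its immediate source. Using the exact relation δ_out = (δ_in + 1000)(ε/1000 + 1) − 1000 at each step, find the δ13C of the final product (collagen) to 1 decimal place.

-70.2 permil

step 1: δ = (-34.00 + 1000)·(-20.7/1000 + 1) − 1000 = -54.00 permil
step 2: δ = (-54.00 + 1000)·(-17.1/1000 + 1) − 1000 = -70.17 permil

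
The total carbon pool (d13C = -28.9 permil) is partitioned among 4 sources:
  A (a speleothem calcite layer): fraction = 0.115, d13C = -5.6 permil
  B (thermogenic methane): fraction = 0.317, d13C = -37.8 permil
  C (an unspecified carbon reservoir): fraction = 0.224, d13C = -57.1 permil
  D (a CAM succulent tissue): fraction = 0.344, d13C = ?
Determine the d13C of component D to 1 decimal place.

Isotope mass balance: δ_bulk = Σ fᵢ·δᵢ.
-28.9 = 0.115×(-5.6) + 0.317×(-37.8) + 0.224×(-57.1) + 0.344×δ_D
0.344·δ_D = -28.9 − (-25.417) = -3.483
δ_D = -3.483 / 0.344 = -10.13 permil

-10.1 permil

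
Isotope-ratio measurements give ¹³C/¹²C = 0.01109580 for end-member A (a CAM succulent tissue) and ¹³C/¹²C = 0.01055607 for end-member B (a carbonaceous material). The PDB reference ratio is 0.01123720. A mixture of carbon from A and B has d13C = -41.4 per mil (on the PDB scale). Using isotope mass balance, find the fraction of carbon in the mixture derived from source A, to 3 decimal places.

0.400

δ_A = (0.01109580/0.01123720 − 1)×1000 = (0.987417 − 1)×1000 = -12.583 per mil
δ_B = (0.01055607/0.01123720 − 1)×1000 = (0.939386 − 1)×1000 = -60.614 per mil
f_A = (δ_mix − δ_B)/(δ_A − δ_B) = (-41.4 − (-60.614))/(-12.583 − (-60.614))
f_A = 19.214 / 48.031 = 0.4000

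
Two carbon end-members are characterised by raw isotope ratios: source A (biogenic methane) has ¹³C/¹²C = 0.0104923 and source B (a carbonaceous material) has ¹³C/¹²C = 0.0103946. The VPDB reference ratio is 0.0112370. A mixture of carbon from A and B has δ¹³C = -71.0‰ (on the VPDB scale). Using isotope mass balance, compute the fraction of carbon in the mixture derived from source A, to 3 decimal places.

δ_A = (0.0104923/0.0112370 − 1)×1000 = (0.933728 − 1)×1000 = -66.272‰
δ_B = (0.0103946/0.0112370 − 1)×1000 = (0.925033 − 1)×1000 = -74.967‰
f_A = (δ_mix − δ_B)/(δ_A − δ_B) = (-71.0 − (-74.967))/(-66.272 − (-74.967))
f_A = 3.967 / 8.694 = 0.4562

0.456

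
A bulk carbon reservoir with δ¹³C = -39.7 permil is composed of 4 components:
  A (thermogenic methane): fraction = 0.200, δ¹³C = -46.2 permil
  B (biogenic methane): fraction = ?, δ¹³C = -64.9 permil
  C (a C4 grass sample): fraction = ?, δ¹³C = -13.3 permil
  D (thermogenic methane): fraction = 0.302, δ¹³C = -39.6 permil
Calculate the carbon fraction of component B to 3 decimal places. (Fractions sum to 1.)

0.230

Let f_B and f_C be the unknown fractions; fractions sum to 1 so f_B + f_C = 0.498.
Mass balance: Σ fᵢ·δᵢ = δ_bulk ⇒ f_B·(-64.9) + f_C·(-13.3) = -39.7 − (-21.199) = -18.501
Substitute f_C = 0.498 − f_B:
f_B·(-64.9 − -13.3) = -18.501 − 0.498×(-13.3) = -11.877
f_B = -11.877 / -51.6 = 0.2302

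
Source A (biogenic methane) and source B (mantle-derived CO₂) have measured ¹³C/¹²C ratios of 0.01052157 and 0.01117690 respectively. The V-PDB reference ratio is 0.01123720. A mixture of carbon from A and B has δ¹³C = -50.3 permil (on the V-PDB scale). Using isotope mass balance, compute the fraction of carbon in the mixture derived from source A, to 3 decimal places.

0.770

δ_A = (0.01052157/0.01123720 − 1)×1000 = (0.936316 − 1)×1000 = -63.684 permil
δ_B = (0.01117690/0.01123720 − 1)×1000 = (0.994634 − 1)×1000 = -5.366 permil
f_A = (δ_mix − δ_B)/(δ_A − δ_B) = (-50.3 − (-5.366))/(-63.684 − (-5.366))
f_A = -44.934 / -58.318 = 0.7705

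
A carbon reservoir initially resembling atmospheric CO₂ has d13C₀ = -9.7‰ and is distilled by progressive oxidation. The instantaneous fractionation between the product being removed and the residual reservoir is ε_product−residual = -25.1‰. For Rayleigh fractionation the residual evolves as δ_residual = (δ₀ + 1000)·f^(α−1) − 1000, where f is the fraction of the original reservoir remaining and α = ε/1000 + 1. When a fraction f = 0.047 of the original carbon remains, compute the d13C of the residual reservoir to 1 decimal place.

69.3‰

Rayleigh residual: δ_res = (δ₀ + 1000)·f^(α−1) − 1000
α = ε/1000 + 1 = 0.97490, so α − 1 = -0.02510
f^(α−1) = 0.047^(-0.02510) = 1.079768
δ_res = (-9.7 + 1000) × 1.079768 − 1000 = 1069.294 − 1000 = 69.29‰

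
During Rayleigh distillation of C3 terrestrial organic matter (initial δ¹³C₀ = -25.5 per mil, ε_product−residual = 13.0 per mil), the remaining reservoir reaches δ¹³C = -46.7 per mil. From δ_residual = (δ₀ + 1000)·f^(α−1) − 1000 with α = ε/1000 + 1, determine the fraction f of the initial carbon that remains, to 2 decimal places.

α − 1 = ε/1000 = 0.0130
(δ_res + 1000)/(δ₀ + 1000) = (-46.7 + 1000)/(-25.5 + 1000) = 953.3/974.5 = 0.978245
f = 0.978245^(1/0.0130) = exp(ln(0.978245)/0.0130) = exp(-0.02199/0.0130)
f = exp(-1.6919) = 0.1842

0.18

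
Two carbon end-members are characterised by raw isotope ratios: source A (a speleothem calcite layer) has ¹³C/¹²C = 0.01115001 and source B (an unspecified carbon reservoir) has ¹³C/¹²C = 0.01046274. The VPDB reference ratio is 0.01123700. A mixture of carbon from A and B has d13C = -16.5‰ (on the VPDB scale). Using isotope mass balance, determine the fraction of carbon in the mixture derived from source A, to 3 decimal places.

0.857

δ_A = (0.01115001/0.01123700 − 1)×1000 = (0.992259 − 1)×1000 = -7.741‰
δ_B = (0.01046274/0.01123700 − 1)×1000 = (0.931097 − 1)×1000 = -68.903‰
f_A = (δ_mix − δ_B)/(δ_A − δ_B) = (-16.5 − (-68.903))/(-7.741 − (-68.903))
f_A = 52.403 / 61.161 = 0.8568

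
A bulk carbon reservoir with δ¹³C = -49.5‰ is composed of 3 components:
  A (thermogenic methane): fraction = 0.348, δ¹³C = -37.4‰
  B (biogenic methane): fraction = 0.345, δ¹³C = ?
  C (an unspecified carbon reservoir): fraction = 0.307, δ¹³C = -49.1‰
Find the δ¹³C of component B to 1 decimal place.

-62.1‰

Isotope mass balance: δ_bulk = Σ fᵢ·δᵢ.
-49.5 = 0.348×(-37.4) + 0.345×δ_B + 0.307×(-49.1)
0.345·δ_B = -49.5 − (-28.089) = -21.411
δ_B = -21.411 / 0.345 = -62.06‰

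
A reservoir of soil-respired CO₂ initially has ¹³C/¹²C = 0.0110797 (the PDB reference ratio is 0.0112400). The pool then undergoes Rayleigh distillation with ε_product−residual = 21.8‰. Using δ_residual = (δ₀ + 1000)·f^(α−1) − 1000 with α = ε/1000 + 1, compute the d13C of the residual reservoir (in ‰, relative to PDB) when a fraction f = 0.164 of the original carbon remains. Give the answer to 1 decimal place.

-52.4‰

δ₀ = (0.0110797/0.0112400 − 1)×1000 = (0.985738 − 1)×1000 = -14.262‰
α − 1 = ε/1000 = 0.0218
f^(α−1) = 0.164^(0.0218) = 0.961355
δ_res = (-14.262 + 1000) × 0.961355 − 1000 = 947.644 − 1000 = -52.36‰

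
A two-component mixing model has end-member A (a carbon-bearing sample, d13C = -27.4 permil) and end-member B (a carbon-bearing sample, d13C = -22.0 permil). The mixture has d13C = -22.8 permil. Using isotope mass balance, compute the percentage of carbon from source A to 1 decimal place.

δ_mix = f_A·δ_A + (1 − f_A)·δ_B  ⇒  f_A = (δ_mix − δ_B)/(δ_A − δ_B)
f_A = (-22.8 − (-22.0)) / (-27.4 − (-22.0))
f_A = -0.8 / -5.4 = 0.1481

14.8%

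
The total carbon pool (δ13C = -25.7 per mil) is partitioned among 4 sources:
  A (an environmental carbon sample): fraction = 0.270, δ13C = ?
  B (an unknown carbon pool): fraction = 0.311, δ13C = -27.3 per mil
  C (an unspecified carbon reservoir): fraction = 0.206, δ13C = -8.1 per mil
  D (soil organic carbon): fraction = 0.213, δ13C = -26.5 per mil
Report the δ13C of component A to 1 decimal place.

-36.7 per mil

Isotope mass balance: δ_bulk = Σ fᵢ·δᵢ.
-25.7 = 0.270×δ_A + 0.311×(-27.3) + 0.206×(-8.1) + 0.213×(-26.5)
0.270·δ_A = -25.7 − (-15.803) = -9.897
δ_A = -9.897 / 0.270 = -36.65 per mil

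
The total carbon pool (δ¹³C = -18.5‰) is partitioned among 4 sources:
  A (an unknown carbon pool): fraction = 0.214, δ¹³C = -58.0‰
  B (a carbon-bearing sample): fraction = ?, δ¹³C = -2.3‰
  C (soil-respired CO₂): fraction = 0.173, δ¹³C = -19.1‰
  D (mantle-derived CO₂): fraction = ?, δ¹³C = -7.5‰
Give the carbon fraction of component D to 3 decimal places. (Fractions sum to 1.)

Let f_D and f_B be the unknown fractions; fractions sum to 1 so f_D + f_B = 0.613.
Mass balance: Σ fᵢ·δᵢ = δ_bulk ⇒ f_D·(-7.5) + f_B·(-2.3) = -18.5 − (-15.716) = -2.784
Substitute f_B = 0.613 − f_D:
f_D·(-7.5 − -2.3) = -2.784 − 0.613×(-2.3) = -1.374
f_D = -1.374 / -5.2 = 0.2642

0.264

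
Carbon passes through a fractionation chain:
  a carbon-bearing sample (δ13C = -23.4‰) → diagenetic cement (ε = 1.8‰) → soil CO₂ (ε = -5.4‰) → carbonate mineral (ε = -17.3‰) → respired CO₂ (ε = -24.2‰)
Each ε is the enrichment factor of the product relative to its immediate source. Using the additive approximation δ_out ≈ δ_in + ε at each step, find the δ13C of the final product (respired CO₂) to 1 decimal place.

step 1: δ ≈ -23.4 + (1.8) = -21.6‰
step 2: δ ≈ -21.6 + (-5.4) = -27.0‰
step 3: δ ≈ -27.0 + (-17.3) = -44.3‰
step 4: δ ≈ -44.3 + (-24.2) = -68.5‰

-68.5‰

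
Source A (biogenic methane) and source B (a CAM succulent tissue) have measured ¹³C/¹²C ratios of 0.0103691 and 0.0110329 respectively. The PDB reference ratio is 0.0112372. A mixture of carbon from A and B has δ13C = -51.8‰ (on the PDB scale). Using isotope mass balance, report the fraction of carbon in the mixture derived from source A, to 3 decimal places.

δ_A = (0.0103691/0.0112372 − 1)×1000 = (0.922748 − 1)×1000 = -77.252‰
δ_B = (0.0110329/0.0112372 − 1)×1000 = (0.981819 − 1)×1000 = -18.181‰
f_A = (δ_mix − δ_B)/(δ_A − δ_B) = (-51.8 − (-18.181))/(-77.252 − (-18.181))
f_A = -33.619 / -59.072 = 0.5691

0.569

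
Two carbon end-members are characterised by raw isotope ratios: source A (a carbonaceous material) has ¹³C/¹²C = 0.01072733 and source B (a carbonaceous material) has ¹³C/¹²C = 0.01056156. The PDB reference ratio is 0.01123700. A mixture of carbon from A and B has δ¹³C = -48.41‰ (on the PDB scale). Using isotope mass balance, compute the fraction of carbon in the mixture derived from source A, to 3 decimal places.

δ_A = (0.01072733/0.01123700 − 1)×1000 = (0.954644 − 1)×1000 = -45.356‰
δ_B = (0.01056156/0.01123700 − 1)×1000 = (0.939891 − 1)×1000 = -60.109‰
f_A = (δ_mix − δ_B)/(δ_A − δ_B) = (-48.41 − (-60.109))/(-45.356 − (-60.109))
f_A = 11.699 / 14.752 = 0.7930

0.793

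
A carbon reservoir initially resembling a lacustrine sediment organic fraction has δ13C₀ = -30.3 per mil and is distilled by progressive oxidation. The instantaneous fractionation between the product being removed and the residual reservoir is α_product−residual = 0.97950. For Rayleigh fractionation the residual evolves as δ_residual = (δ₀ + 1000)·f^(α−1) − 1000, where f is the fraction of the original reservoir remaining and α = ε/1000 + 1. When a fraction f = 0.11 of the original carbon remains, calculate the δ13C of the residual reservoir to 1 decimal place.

14.6 per mil

Rayleigh residual: δ_res = (δ₀ + 1000)·f^(α−1) − 1000
α − 1 = -0.02050
f^(α−1) = 0.11^(-0.02050) = 1.046288
δ_res = (-30.3 + 1000) × 1.046288 − 1000 = 1014.586 − 1000 = 14.59 per mil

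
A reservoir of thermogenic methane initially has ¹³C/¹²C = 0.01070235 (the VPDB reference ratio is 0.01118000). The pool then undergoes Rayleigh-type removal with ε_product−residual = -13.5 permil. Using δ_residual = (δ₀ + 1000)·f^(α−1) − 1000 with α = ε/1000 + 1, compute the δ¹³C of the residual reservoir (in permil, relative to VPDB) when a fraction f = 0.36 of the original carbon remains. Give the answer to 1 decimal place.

δ₀ = (0.01070235/0.01118000 − 1)×1000 = (0.957276 − 1)×1000 = -42.724 permil
α − 1 = ε/1000 = -0.0135
f^(α−1) = 0.36^(-0.0135) = 1.013888
δ_res = (-42.724 + 1000) × 1.013888 − 1000 = 970.571 − 1000 = -29.43 permil

-29.4 permil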